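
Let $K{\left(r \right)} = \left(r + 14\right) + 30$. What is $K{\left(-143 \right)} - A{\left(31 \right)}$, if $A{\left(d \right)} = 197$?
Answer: $-296$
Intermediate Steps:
$K{\left(r \right)} = 44 + r$ ($K{\left(r \right)} = \left(14 + r\right) + 30 = 44 + r$)
$K{\left(-143 \right)} - A{\left(31 \right)} = \left(44 - 143\right) - 197 = -99 - 197 = -296$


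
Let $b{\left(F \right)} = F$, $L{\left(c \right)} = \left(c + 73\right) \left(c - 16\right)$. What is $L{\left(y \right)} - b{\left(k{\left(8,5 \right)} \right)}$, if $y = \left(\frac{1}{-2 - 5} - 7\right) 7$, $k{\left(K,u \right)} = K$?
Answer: $-1526$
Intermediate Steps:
$y = -50$ ($y = \left(\frac{1}{-7} - 7\right) 7 = \left(- \frac{1}{7} - 7\right) 7 = \left(- \frac{50}{7}\right) 7 = -50$)
$L{\left(c \right)} = \left(-16 + c\right) \left(73 + c\right)$ ($L{\left(c \right)} = \left(73 + c\right) \left(-16 + c\right) = \left(-16 + c\right) \left(73 + c\right)$)
$L{\left(y \right)} - b{\left(k{\left(8,5 \right)} \right)} = \left(-1168 + \left(-50\right)^{2} + 57 \left(-50\right)\right) - 8 = \left(-1168 + 2500 - 2850\right) - 8 = -1518 - 8 = -1526$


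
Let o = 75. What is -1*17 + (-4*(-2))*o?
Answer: 583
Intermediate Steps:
-1*17 + (-4*(-2))*o = -1*17 - 4*(-2)*75 = -17 + 8*75 = -17 + 600 = 583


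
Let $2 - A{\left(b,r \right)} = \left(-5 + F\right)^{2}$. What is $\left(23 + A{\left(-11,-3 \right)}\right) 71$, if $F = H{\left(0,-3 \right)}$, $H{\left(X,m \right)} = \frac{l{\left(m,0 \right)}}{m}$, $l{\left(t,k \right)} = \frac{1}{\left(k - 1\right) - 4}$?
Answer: $\frac{10579}{225} \approx 47.018$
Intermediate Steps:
$l{\left(t,k \right)} = \frac{1}{-5 + k}$ ($l{\left(t,k \right)} = \frac{1}{\left(-1 + k\right) - 4} = \frac{1}{-5 + k}$)
$H{\left(X,m \right)} = - \frac{1}{5 m}$ ($H{\left(X,m \right)} = \frac{1}{\left(-5 + 0\right) m} = \frac{1}{\left(-5\right) m} = - \frac{1}{5 m}$)
$F = \frac{1}{15}$ ($F = - \frac{1}{5 \left(-3\right)} = \left(- \frac{1}{5}\right) \left(- \frac{1}{3}\right) = \frac{1}{15} \approx 0.066667$)
$A{\left(b,r \right)} = - \frac{5026}{225}$ ($A{\left(b,r \right)} = 2 - \left(-5 + \frac{1}{15}\right)^{2} = 2 - \left(- \frac{74}{15}\right)^{2} = 2 - \frac{5476}{225} = - \frac{5026}{225}$)
$\left(23 + A{\left(-11,-3 \right)}\right) 71 = \left(23 - \frac{5026}{225}\right) 71 = \frac{149}{225} \cdot 71 = \frac{10579}{225}$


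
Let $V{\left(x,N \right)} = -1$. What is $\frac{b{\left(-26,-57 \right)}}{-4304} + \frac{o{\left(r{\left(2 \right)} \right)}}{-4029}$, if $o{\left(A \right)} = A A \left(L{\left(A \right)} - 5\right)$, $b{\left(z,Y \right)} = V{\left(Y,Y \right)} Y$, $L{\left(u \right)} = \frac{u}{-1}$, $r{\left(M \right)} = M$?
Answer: $- \frac{109141}{17340816} \approx -0.0062939$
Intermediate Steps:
$L{\left(u \right)} = - u$ ($L{\left(u \right)} = u \left(-1\right) = - u$)
$b{\left(z,Y \right)} = - Y$
$o{\left(A \right)} = A^{2} \left(-5 - A\right)$ ($o{\left(A \right)} = A A \left(- A - 5\right) = A^{2} \left(-5 - A\right)$)
$\frac{b{\left(-26,-57 \right)}}{-4304} + \frac{o{\left(r{\left(2 \right)} \right)}}{-4029} = \frac{\left(-1\right) \left(-57\right)}{-4304} + \frac{2^{2} \left(-5 - 2\right)}{-4029} = 57 \left(- \frac{1}{4304}\right) + 4 \left(-5 - 2\right) \left(- \frac{1}{4029}\right) = - \frac{57}{4304} + 4 \left(-7\right) \left(- \frac{1}{4029}\right) = - \frac{57}{4304} - - \frac{28}{4029} = - \frac{57}{4304} + \frac{28}{4029} = - \frac{109141}{17340816}$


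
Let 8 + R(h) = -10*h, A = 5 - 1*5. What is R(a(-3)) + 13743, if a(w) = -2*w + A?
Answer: 13675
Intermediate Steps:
A = 0 (A = 5 - 5 = 0)
a(w) = -2*w (a(w) = -2*w + 0 = -2*w)
R(h) = -8 - 10*h
R(a(-3)) + 13743 = (-8 - (-20)*(-3)) + 13743 = (-8 - 10*6) + 13743 = (-8 - 60) + 13743 = -68 + 13743 = 13675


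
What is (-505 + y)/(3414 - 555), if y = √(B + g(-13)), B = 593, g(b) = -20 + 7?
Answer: -505/2859 + 2*√145/2859 ≈ -0.16821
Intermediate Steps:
g(b) = -13
y = 2*√145 (y = √(593 - 13) = √580 = 2*√145 ≈ 24.083)
(-505 + y)/(3414 - 555) = (-505 + 2*√145)/(3414 - 555) = (-505 + 2*√145)/2859 = (-505 + 2*√145)*(1/2859) = -505/2859 + 2*√145/2859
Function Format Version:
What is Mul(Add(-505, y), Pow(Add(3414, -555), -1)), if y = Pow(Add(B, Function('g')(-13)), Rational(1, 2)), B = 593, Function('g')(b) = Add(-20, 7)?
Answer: Add(Rational(-505, 2859), Mul(Rational(2, 2859), Pow(145, Rational(1, 2)))) ≈ -0.16821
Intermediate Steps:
Function('g')(b) = -13
y = Mul(2, Pow(145, Rational(1, 2))) (y = Pow(Add(593, -13), Rational(1, 2)) = Pow(580, Rational(1, 2)) = Mul(2, Pow(145, Rational(1, 2))) ≈ 24.083)
Mul(Add(-505, y), Pow(Add(3414, -555), -1)) = Mul(Add(-505, Mul(2, Pow(145, Rational(1, 2)))), Pow(Add(3414, -555), -1)) = Mul(Add(-505, Mul(2, Pow(145, Rational(1, 2)))), Pow(2859, -1)) = Mul(Add(-505, Mul(2, Pow(145, Rational(1, 2)))), Rational(1, 2859)) = Add(Rational(-505, 2859), Mul(Rational(2, 2859), Pow(145, Rational(1, 2))))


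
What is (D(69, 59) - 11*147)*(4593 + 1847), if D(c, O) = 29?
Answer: -10226720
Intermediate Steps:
(D(69, 59) - 11*147)*(4593 + 1847) = (29 - 11*147)*(4593 + 1847) = (29 - 1617)*6440 = -1588*6440 = -10226720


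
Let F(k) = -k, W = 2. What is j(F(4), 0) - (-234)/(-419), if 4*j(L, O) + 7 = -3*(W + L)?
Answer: -1355/1676 ≈ -0.80847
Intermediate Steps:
j(L, O) = -13/4 - 3*L/4 (j(L, O) = -7/4 + (-3*(2 + L))/4 = -7/4 + (-6 - 3*L)/4 = -7/4 + (-3/2 - 3*L/4) = -13/4 - 3*L/4)
j(F(4), 0) - (-234)/(-419) = (-13/4 - (-3)*4/4) - (-234)/(-419) = (-13/4 - ¾*(-4)) - (-234)*(-1)/419 = (-13/4 + 3) - 1*234/419 = -¼ - 234/419 = -1355/1676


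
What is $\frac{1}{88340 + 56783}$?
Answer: $\frac{1}{145123} \approx 6.8907 \cdot 10^{-6}$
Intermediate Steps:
$\frac{1}{88340 + 56783} = \frac{1}{145123}$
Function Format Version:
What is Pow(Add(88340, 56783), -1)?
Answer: Rational(1, 145123) ≈ 6.8907e-6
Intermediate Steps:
Pow(Add(88340, 56783), -1) = Pow(145123, -1) = Rational(1, 145123)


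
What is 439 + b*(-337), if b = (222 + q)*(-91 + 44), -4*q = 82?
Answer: 6383995/2 ≈ 3.1920e+6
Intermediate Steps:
q = -41/2 (q = -1/4*82 = -41/2 ≈ -20.500)
b = -18941/2 (b = (222 - 41/2)*(-91 + 44) = (403/2)*(-47) = -18941/2 ≈ -9470.5)
439 + b*(-337) = 439 - 18941/2*(-337) = 439 + 6383117/2 = 6383995/2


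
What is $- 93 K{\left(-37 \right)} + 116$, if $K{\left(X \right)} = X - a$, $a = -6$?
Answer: $2999$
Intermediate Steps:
$K{\left(X \right)} = 6 + X$ ($K{\left(X \right)} = X - -6 = X + 6 = 6 + X$)
$- 93 K{\left(-37 \right)} + 116 = - 93 \left(6 - 37\right) + 116 = \left(-93\right) \left(-31\right) + 116 = 2883 + 116 = 2999$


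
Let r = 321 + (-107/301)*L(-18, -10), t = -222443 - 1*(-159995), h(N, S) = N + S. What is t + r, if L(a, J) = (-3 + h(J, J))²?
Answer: -18756830/301 ≈ -62315.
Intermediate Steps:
t = -62448 (t = -222443 + 159995 = -62448)
L(a, J) = (-3 + 2*J)² (L(a, J) = (-3 + (J + J))² = (-3 + 2*J)²)
r = 40018/301 (r = 321 + (-107/301)*(-3 + 2*(-10))² = 321 + (-107*1/301)*(-3 - 20)² = 321 - 107/301*(-23)² = 321 - 107/301*529 = 321 - 56603/301 = 40018/301 ≈ 132.95)
t + r = -62448 + 40018/301 = -18756830/301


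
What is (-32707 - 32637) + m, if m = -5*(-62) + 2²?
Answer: -65030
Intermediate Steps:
m = 314 (m = 310 + 4 = 314)
(-32707 - 32637) + m = (-32707 - 32637) + 314 = -65344 + 314 = -65030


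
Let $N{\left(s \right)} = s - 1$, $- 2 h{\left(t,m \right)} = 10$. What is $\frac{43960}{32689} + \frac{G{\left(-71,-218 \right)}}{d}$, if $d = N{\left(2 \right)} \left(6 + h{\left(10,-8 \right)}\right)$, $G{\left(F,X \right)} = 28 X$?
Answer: $- \frac{199489696}{32689} \approx -6102.7$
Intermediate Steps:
$h{\left(t,m \right)} = -5$ ($h{\left(t,m \right)} = \left(- \frac{1}{2}\right) 10 = -5$)
$N{\left(s \right)} = -1 + s$
$d = 1$ ($d = \left(-1 + 2\right) \left(6 - 5\right) = 1 \cdot 1 = 1$)
$\frac{43960}{32689} + \frac{G{\left(-71,-218 \right)}}{d} = \frac{43960}{32689} + \frac{28 \left(-218\right)}{1} = 43960 \cdot \frac{1}{32689} - 6104 = \frac{43960}{32689} - 6104 = - \frac{199489696}{32689}$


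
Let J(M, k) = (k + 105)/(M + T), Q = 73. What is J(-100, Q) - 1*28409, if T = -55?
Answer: -4403573/155 ≈ -28410.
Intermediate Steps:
J(M, k) = (105 + k)/(-55 + M) (J(M, k) = (k + 105)/(M - 55) = (105 + k)/(-55 + M))
J(-100, Q) - 1*28409 = (105 + 73)/(-55 - 100) - 1*28409 = 178/(-155) - 28409 = -1/155*178 - 28409 = -178/155 - 28409 = -4403573/155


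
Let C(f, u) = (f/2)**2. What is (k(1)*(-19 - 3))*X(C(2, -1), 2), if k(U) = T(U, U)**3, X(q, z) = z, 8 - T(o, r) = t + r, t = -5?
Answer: -76032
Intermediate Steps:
C(f, u) = f**2/4 (C(f, u) = (f*(1/2))**2 = (f/2)**2 = f**2/4)
T(o, r) = 13 - r (T(o, r) = 8 - (-5 + r) = 8 + (5 - r) = 13 - r)
k(U) = (13 - U)**3
(k(1)*(-19 - 3))*X(C(2, -1), 2) = ((-(-13 + 1)**3)*(-19 - 3))*2 = (-1*(-12)**3*(-22))*2 = (-1*(-1728)*(-22))*2 = (1728*(-22))*2 = -38016*2 = -76032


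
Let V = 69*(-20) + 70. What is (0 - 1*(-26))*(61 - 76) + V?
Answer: -1700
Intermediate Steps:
V = -1310 (V = -1380 + 70 = -1310)
(0 - 1*(-26))*(61 - 76) + V = (0 - 1*(-26))*(61 - 76) - 1310 = (0 + 26)*(-15) - 1310 = 26*(-15) - 1310 = -390 - 1310 = -1700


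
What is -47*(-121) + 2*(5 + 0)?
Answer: 5697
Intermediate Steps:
-47*(-121) + 2*(5 + 0) = 5687 + 2*5 = 5687 + 10 = 5697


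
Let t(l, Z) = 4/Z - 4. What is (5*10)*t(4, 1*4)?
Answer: -150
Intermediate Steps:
t(l, Z) = -4 + 4/Z
(5*10)*t(4, 1*4) = (5*10)*(-4 + 4/((1*4))) = 50*(-4 + 4/4) = 50*(-4 + 4*(¼)) = 50*(-4 + 1) = 50*(-3) = -150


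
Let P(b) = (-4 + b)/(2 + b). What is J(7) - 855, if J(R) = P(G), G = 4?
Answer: -855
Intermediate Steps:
P(b) = (-4 + b)/(2 + b)
J(R) = 0 (J(R) = (-4 + 4)/(2 + 4) = 0/6 = (⅙)*0 = 0)
J(7) - 855 = 0 - 855 = -855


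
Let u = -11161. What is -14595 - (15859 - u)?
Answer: -41615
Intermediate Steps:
-14595 - (15859 - u) = -14595 - (15859 - 1*(-11161)) = -14595 - (15859 + 11161) = -14595 - 1*27020 = -14595 - 27020 = -41615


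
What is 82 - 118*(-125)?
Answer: 14832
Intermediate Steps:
82 - 118*(-125) = 82 + 14750 = 14832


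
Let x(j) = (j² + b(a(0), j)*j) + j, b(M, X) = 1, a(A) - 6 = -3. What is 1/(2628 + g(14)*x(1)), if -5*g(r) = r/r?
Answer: 5/13137 ≈ 0.00038060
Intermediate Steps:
a(A) = 3 (a(A) = 6 - 3 = 3)
g(r) = -⅕ (g(r) = -r/(5*r) = -⅕*1 = -⅕)
x(j) = j² + 2*j (x(j) = (j² + 1*j) + j = (j² + j) + j = (j + j²) + j = j² + 2*j)
1/(2628 + g(14)*x(1)) = 1/(2628 - (2 + 1)/5) = 1/(2628 - 3/5) = 1/(2628 - ⅕*3) = 1/(2628 - ⅗) = 1/(13137/5) = 5/13137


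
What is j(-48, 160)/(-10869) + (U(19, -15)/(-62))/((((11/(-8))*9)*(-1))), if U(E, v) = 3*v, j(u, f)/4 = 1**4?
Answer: 216016/3706329 ≈ 0.058283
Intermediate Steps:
j(u, f) = 4 (j(u, f) = 4*1**4 = 4*1 = 4)
j(-48, 160)/(-10869) + (U(19, -15)/(-62))/((((11/(-8))*9)*(-1))) = 4/(-10869) + ((3*(-15))/(-62))/((((11/(-8))*9)*(-1))) = 4*(-1/10869) + (-1/62*(-45))/((((11*(-1/8))*9)*(-1))) = -4/10869 + 45/(62*((-11/8*9*(-1)))) = -4/10869 + 45/(62*((-99/8*(-1)))) = -4/10869 + 45/(62*(99/8)) = -4/10869 + (45/62)*(8/99) = -4/10869 + 20/341 = 216016/3706329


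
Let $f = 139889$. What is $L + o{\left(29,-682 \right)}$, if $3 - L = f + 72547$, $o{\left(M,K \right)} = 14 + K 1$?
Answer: $-213101$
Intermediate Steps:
$o{\left(M,K \right)} = 14 + K$
$L = -212433$ ($L = 3 - \left(139889 + 72547\right) = 3 - 212436 = -212433$)
$L + o{\left(29,-682 \right)} = -212433 + \left(14 - 682\right) = -212433 - 668 = -213101$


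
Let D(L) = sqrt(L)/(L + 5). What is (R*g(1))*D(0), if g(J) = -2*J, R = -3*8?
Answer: 0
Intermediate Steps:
D(L) = sqrt(L)/(5 + L)
R = -24
(R*g(1))*D(0) = (-(-48))*(sqrt(0)/(5 + 0)) = (-24*(-2))*(0/5) = 48*(0*(1/5)) = 48*0 = 0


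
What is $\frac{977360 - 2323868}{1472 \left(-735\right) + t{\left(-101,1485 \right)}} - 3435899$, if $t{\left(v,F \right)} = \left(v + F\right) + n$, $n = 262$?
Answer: $- \frac{1855855504909}{540137} \approx -3.4359 \cdot 10^{6}$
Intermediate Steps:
$t{\left(v,F \right)} = 262 + F + v$ ($t{\left(v,F \right)} = \left(v + F\right) + 262 = \left(F + v\right) + 262 = 262 + F + v$)
$\frac{977360 - 2323868}{1472 \left(-735\right) + t{\left(-101,1485 \right)}} - 3435899 = \frac{977360 - 2323868}{1472 \left(-735\right) + \left(262 + 1485 - 101\right)} - 3435899 = - \frac{1346508}{-1081920 + 1646} - 3435899 = - \frac{1346508}{-1080274} - 3435899 = \left(-1346508\right) \left(- \frac{1}{1080274}\right) - 3435899 = \frac{673254}{540137} - 3435899 = - \frac{1855855504909}{540137}$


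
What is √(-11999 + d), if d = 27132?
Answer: √15133 ≈ 123.02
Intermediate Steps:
√(-11999 + d) = √(-11999 + 27132) = √15133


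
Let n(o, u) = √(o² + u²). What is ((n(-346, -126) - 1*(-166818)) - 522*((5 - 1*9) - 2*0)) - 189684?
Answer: -20778 + 2*√33898 ≈ -20410.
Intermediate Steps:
((n(-346, -126) - 1*(-166818)) - 522*((5 - 1*9) - 2*0)) - 189684 = ((√((-346)² + (-126)²) - 1*(-166818)) - 522*((5 - 1*9) - 2*0)) - 189684 = ((√(119716 + 15876) + 166818) - 522*((5 - 9) + 0)) - 189684 = ((√135592 + 166818) - 522*(-4 + 0)) - 189684 = ((2*√33898 + 166818) - 522*(-4)) - 189684 = ((166818 + 2*√33898) - 58*(-36)) - 189684 = ((166818 + 2*√33898) + 2088) - 189684 = (168906 + 2*√33898) - 189684 = -20778 + 2*√33898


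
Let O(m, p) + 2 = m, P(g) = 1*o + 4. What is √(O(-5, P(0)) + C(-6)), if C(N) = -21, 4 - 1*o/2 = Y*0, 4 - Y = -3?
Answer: 2*I*√7 ≈ 5.2915*I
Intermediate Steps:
Y = 7 (Y = 4 - 1*(-3) = 4 + 3 = 7)
o = 8 (o = 8 - 14*0 = 8 - 2*0 = 8 + 0 = 8)
P(g) = 12 (P(g) = 1*8 + 4 = 8 + 4 = 12)
O(m, p) = -2 + m
√(O(-5, P(0)) + C(-6)) = √((-2 - 5) - 21) = √(-7 - 21) = √(-28) = 2*I*√7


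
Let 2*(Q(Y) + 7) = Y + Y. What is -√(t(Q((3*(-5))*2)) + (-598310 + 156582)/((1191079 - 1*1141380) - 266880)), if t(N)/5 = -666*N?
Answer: -√6910361830858/7489 ≈ -351.02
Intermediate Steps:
Q(Y) = -7 + Y (Q(Y) = -7 + (Y + Y)/2 = -7 + (2*Y)/2 = -7 + Y)
t(N) = -3330*N (t(N) = 5*(-666*N) = -3330*N)
-√(t(Q((3*(-5))*2)) + (-598310 + 156582)/((1191079 - 1*1141380) - 266880)) = -√(-3330*(-7 + (3*(-5))*2) + (-598310 + 156582)/((1191079 - 1*1141380) - 266880)) = -√(-3330*(-7 - 15*2) - 441728/((1191079 - 1141380) - 266880)) = -√(-3330*(-7 - 30) - 441728/(49699 - 266880)) = -√(-3330*(-37) - 441728/(-217181)) = -√(123210 - 441728*(-1/217181)) = -√(123210 + 15232/7489) = -√(922734922/7489) = -√6910361830858/7489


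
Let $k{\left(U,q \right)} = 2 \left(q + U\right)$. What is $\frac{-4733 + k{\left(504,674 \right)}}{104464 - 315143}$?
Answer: $\frac{2377}{210679} \approx 0.011283$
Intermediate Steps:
$k{\left(U,q \right)} = 2 U + 2 q$ ($k{\left(U,q \right)} = 2 \left(U + q\right) = 2 U + 2 q$)
$\frac{-4733 + k{\left(504,674 \right)}}{104464 - 315143} = \frac{-4733 + \left(2 \cdot 504 + 2 \cdot 674\right)}{104464 - 315143} = \frac{-4733 + \left(1008 + 1348\right)}{-210679} = \left(-4733 + 2356\right) \left(- \frac{1}{210679}\right) = \left(-2377\right) \left(- \frac{1}{210679}\right) = \frac{2377}{210679}$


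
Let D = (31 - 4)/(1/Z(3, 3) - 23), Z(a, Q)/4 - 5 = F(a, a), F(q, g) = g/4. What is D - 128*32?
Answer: -721103/176 ≈ -4097.2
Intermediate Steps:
F(q, g) = g/4 (F(q, g) = g*(¼) = g/4)
Z(a, Q) = 20 + a (Z(a, Q) = 20 + 4*(a/4) = 20 + a)
D = -207/176 (D = (31 - 4)/(1/(20 + 3) - 23) = 27/(1/23 - 23) = 27/(-528/23) = 27*(-23/528) = -207/176 ≈ -1.1761)
D - 128*32 = -207/176 - 128*32 = -207/176 - 4096 = -721103/176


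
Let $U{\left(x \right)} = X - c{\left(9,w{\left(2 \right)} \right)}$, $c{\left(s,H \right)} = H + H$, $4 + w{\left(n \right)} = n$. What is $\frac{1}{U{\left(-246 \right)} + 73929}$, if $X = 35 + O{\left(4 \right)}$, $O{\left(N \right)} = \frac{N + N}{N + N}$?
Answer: $\frac{1}{73969} \approx 1.3519 \cdot 10^{-5}$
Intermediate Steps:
$O{\left(N \right)} = 1$ ($O{\left(N \right)} = \frac{2 N}{2 N} = 2 N \frac{1}{2 N} = 1$)
$w{\left(n \right)} = -4 + n$
$c{\left(s,H \right)} = 2 H$
$X = 36$ ($X = 35 + 1 = 36$)
$U{\left(x \right)} = 40$ ($U{\left(x \right)} = 36 - 2 \left(-4 + 2\right) = 36 - 2 \left(-2\right) = 36 - -4 = 36 + 4 = 40$)
$\frac{1}{U{\left(-246 \right)} + 73929} = \frac{1}{40 + 73929} = \frac{1}{73969}$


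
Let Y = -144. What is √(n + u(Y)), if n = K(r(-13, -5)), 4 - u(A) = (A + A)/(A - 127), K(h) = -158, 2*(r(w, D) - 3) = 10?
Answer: I*√11387962/271 ≈ 12.452*I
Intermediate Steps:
r(w, D) = 8 (r(w, D) = 3 + (½)*10 = 3 + 5 = 8)
u(A) = 4 - 2*A/(-127 + A) (u(A) = 4 - (A + A)/(A - 127) = 4 - 2*A/(-127 + A))
n = -158
√(n + u(Y)) = √(-158 + 2*(-254 - 144)/(-127 - 144)) = √(-158 + 2*(-398)/(-271)) = √(-158 + 2*(-1/271)*(-398)) = √(-158 + 796/271) = √(-42022/271) = I*√11387962/271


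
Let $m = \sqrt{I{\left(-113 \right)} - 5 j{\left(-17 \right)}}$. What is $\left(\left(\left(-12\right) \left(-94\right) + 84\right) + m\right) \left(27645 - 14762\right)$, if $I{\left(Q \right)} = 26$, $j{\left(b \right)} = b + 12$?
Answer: $15614196 + 12883 \sqrt{51} \approx 1.5706 \cdot 10^{7}$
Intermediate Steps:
$j{\left(b \right)} = 12 + b$
$m = \sqrt{51}$ ($m = \sqrt{26 - 5 \left(12 - 17\right)} = \sqrt{26 - -25} = \sqrt{26 + 25} = \sqrt{51} \approx 7.1414$)
$\left(\left(\left(-12\right) \left(-94\right) + 84\right) + m\right) \left(27645 - 14762\right) = \left(\left(\left(-12\right) \left(-94\right) + 84\right) + \sqrt{51}\right) \left(27645 - 14762\right) = \left(\left(1128 + 84\right) + \sqrt{51}\right) 12883 = \left(1212 + \sqrt{51}\right) 12883 = 15614196 + 12883 \sqrt{51}$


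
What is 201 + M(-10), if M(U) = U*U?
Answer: 301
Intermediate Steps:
M(U) = U²
201 + M(-10) = 201 + (-10)² = 201 + 100 = 301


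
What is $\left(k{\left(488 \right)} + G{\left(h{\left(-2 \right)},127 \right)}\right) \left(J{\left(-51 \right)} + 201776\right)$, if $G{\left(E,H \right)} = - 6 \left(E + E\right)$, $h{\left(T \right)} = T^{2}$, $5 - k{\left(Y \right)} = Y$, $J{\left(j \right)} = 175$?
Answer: $-107235981$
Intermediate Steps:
$k{\left(Y \right)} = 5 - Y$
$G{\left(E,H \right)} = - 12 E$ ($G{\left(E,H \right)} = - 6 \cdot 2 E = - 12 E$)
$\left(k{\left(488 \right)} + G{\left(h{\left(-2 \right)},127 \right)}\right) \left(J{\left(-51 \right)} + 201776\right) = \left(\left(5 - 488\right) - 12 \left(-2\right)^{2}\right) \left(175 + 201776\right) = \left(\left(5 - 488\right) - 48\right) 201951 = \left(-483 - 48\right) 201951 = \left(-531\right) 201951 = -107235981$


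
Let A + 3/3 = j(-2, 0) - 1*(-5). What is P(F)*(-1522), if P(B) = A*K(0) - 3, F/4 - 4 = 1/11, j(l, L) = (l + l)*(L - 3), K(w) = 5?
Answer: -117194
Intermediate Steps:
j(l, L) = 2*l*(-3 + L) (j(l, L) = (2*l)*(-3 + L) = 2*l*(-3 + L))
A = 16 (A = -1 + (2*(-2)*(-3 + 0) - 1*(-5)) = -1 + (2*(-2)*(-3) + 5) = -1 + (12 + 5) = -1 + 17 = 16)
F = 180/11 (F = 16 + 4/11 = 180/11 ≈ 16.364)
P(B) = 77 (P(B) = 16*5 - 3 = 80 - 3 = 77)
P(F)*(-1522) = 77*(-1522) = -117194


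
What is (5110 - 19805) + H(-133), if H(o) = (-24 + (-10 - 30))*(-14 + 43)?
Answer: -16551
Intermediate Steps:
H(o) = -1856 (H(o) = (-24 - 40)*29 = -64*29 = -1856)
(5110 - 19805) + H(-133) = (5110 - 19805) - 1856 = -14695 - 1856 = -16551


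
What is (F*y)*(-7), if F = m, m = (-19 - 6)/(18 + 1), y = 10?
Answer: 1750/19 ≈ 92.105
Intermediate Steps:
m = -25/19 ≈ -1.3158
F = -25/19 ≈ -1.3158
(F*y)*(-7) = -25/19*10*(-7) = -250/19*(-7) = 1750/19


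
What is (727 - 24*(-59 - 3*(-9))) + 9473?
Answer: 10968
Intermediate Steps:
(727 - 24*(-59 - 3*(-9))) + 9473 = (727 - 24*(-59 + 27)) + 9473 = (727 - 24*(-32)) + 9473 = (727 + 768) + 9473 = 1495 + 9473 = 10968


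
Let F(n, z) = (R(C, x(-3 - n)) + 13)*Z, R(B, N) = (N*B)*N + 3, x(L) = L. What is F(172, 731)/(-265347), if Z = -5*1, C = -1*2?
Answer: -306170/265347 ≈ -1.1538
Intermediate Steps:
C = -2
Z = -5
R(B, N) = 3 + B*N**2 (R(B, N) = (B*N)*N + 3 = B*N**2 + 3 = 3 + B*N**2)
F(n, z) = -80 + 10*(-3 - n)**2 (F(n, z) = ((3 - 2*(-3 - n)**2) + 13)*(-5) = (16 - 2*(-3 - n)**2)*(-5) = -80 + 10*(-3 - n)**2)
F(172, 731)/(-265347) = (-80 + 10*(3 + 172)**2)/(-265347) = (-80 + 10*175**2)*(-1/265347) = (-80 + 10*30625)*(-1/265347) = (-80 + 306250)*(-1/265347) = 306170*(-1/265347) = -306170/265347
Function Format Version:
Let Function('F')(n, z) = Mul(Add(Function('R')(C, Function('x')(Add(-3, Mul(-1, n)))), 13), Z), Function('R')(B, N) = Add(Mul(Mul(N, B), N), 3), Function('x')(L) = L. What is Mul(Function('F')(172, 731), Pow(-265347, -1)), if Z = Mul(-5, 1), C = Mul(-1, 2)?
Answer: Rational(-306170, 265347) ≈ -1.1538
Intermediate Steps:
C = -2
Z = -5
Function('R')(B, N) = Add(3, Mul(B, Pow(N, 2))) (Function('R')(B, N) = Add(Mul(Mul(B, N), N), 3) = Add(Mul(B, Pow(N, 2)), 3) = Add(3, Mul(B, Pow(N, 2))))
Function('F')(n, z) = Add(-80, Mul(10, Pow(Add(-3, Mul(-1, n)), 2))) (Function('F')(n, z) = Mul(Add(Add(3, Mul(-2, Pow(Add(-3, Mul(-1, n)), 2))), 13), -5) = Mul(Add(16, Mul(-2, Pow(Add(-3, Mul(-1, n)), 2))), -5) = Add(-80, Mul(10, Pow(Add(-3, Mul(-1, n)), 2))))
Mul(Function('F')(172, 731), Pow(-265347, -1)) = Mul(Add(-80, Mul(10, Pow(Add(3, 172), 2))), Pow(-265347, -1)) = Mul(Add(-80, Mul(10, Pow(175, 2))), Rational(-1, 265347)) = Mul(Add(-80, Mul(10, 30625)), Rational(-1, 265347)) = Mul(Add(-80, 306250), Rational(-1, 265347)) = Mul(306170, Rational(-1, 265347)) = Rational(-306170, 265347)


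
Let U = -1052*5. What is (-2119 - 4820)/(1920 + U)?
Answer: 6939/3340 ≈ 2.0775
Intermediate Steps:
U = -5260
(-2119 - 4820)/(1920 + U) = (-2119 - 4820)/(1920 - 5260) = -6939/(-3340) = -6939*(-1/3340) = 6939/3340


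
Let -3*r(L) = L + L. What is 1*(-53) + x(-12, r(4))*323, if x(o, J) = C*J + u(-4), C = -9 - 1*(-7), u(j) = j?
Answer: 1133/3 ≈ 377.67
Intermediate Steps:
C = -2 (C = -9 + 7 = -2)
r(L) = -2*L/3 (r(L) = -(L + L)/3 = -2*L/3)
x(o, J) = -4 - 2*J (x(o, J) = -2*J - 4 = -4 - 2*J)
1*(-53) + x(-12, r(4))*323 = 1*(-53) + (-4 - (-4)*4/3)*323 = -53 + (-4 - 2*(-8/3))*323 = -53 + (-4 + 16/3)*323 = -53 + (4/3)*323 = -53 + 1292/3 = 1133/3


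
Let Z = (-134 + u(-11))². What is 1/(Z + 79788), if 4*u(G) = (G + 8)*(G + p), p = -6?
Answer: 16/1511833 ≈ 1.0583e-5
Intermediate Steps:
u(G) = (-6 + G)*(8 + G)/4 (u(G) = ((G + 8)*(G - 6))/4 = ((8 + G)*(-6 + G))/4 = ((-6 + G)*(8 + G))/4 = (-6 + G)*(8 + G)/4)
Z = 235225/16 (Z = (-134 + (-12 + (½)*(-11) + (¼)*(-11)²))² = (-134 + (-12 - 11/2 + (¼)*121))² = (-134 + (-12 - 11/2 + 121/4))² = (-134 + 51/4)² = (-485/4)² = 235225/16 ≈ 14702.)
1/(Z + 79788) = 1/(235225/16 + 79788) = 1/(1511833/16) = 16/1511833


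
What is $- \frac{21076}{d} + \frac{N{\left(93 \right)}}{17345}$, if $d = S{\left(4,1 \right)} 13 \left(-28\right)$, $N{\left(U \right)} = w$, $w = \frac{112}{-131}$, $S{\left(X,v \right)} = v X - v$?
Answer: $\frac{11972164879}{620309235} \approx 19.3$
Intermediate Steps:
$S{\left(X,v \right)} = - v + X v$ ($S{\left(X,v \right)} = X v - v = - v + X v$)
$w = - \frac{112}{131}$ ($w = 112 \left(- \frac{1}{131}\right) = - \frac{112}{131} \approx -0.85496$)
$N{\left(U \right)} = - \frac{112}{131}$
$d = -1092$ ($d = 1 \left(-1 + 4\right) 13 \left(-28\right) = 1 \cdot 3 \cdot 13 \left(-28\right) = 3 \cdot 13 \left(-28\right) = 39 \left(-28\right) = -1092$)
$- \frac{21076}{d} + \frac{N{\left(93 \right)}}{17345} = - \frac{21076}{-1092} - \frac{112}{131 \cdot 17345} = \left(-21076\right) \left(- \frac{1}{1092}\right) - \frac{112}{2272195} = \frac{5269}{273} - \frac{112}{2272195} = \frac{11972164879}{620309235}$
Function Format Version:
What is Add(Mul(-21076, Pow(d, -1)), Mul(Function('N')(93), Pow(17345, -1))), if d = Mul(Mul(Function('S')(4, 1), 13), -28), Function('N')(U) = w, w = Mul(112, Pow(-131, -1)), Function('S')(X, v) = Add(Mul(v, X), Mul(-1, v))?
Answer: Rational(11972164879, 620309235) ≈ 19.300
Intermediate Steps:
Function('S')(X, v) = Add(Mul(-1, v), Mul(X, v)) (Function('S')(X, v) = Add(Mul(X, v), Mul(-1, v)) = Add(Mul(-1, v), Mul(X, v)))
w = Rational(-112, 131) (w = Mul(112, Rational(-1, 131)) = Rational(-112, 131) ≈ -0.85496)
Function('N')(U) = Rational(-112, 131)
d = -1092 (d = Mul(Mul(Mul(1, Add(-1, 4)), 13), -28) = Mul(Mul(Mul(1, 3), 13), -28) = Mul(Mul(3, 13), -28) = Mul(39, -28) = -1092)
Add(Mul(-21076, Pow(d, -1)), Mul(Function('N')(93), Pow(17345, -1))) = Add(Mul(-21076, Pow(-1092, -1)), Mul(Rational(-112, 131), Pow(17345, -1))) = Add(Mul(-21076, Rational(-1, 1092)), Mul(Rational(-112, 131), Rational(1, 17345))) = Add(Rational(5269, 273), Rational(-112, 2272195)) = Rational(11972164879, 620309235)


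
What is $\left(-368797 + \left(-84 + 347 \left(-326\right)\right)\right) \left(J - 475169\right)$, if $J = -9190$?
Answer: $233462491077$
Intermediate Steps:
$\left(-368797 + \left(-84 + 347 \left(-326\right)\right)\right) \left(J - 475169\right) = \left(-368797 + \left(-84 + 347 \left(-326\right)\right)\right) \left(-9190 - 475169\right) = \left(-368797 - 113206\right) \left(-484359\right) = \left(-482003\right) \left(-484359\right) = 233462491077$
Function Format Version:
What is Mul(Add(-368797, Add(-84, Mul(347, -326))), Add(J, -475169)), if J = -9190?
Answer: 233462491077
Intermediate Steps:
Mul(Add(-368797, Add(-84, Mul(347, -326))), Add(J, -475169)) = Mul(Add(-368797, Add(-84, Mul(347, -326))), Add(-9190, -475169)) = Mul(Add(-368797, Add(-84, -113122)), -484359) = Mul(Add(-368797, -113206), -484359) = Mul(-482003, -484359) = 233462491077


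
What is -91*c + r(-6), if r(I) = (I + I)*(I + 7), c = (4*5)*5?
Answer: -9112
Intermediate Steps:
c = 100 (c = 20*5 = 100)
r(I) = 2*I*(7 + I) (r(I) = (2*I)*(7 + I) = 2*I*(7 + I))
-91*c + r(-6) = -91*100 + 2*(-6)*(7 - 6) = -9100 + 2*(-6)*1 = -9100 - 12 = -9112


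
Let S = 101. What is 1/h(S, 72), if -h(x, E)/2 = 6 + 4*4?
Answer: -1/44 ≈ -0.022727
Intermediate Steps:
h(x, E) = -44 (h(x, E) = -2*(6 + 4*4) = -2*(6 + 16) = -2*22 = -44)
1/h(S, 72) = 1/(-44) = -1/44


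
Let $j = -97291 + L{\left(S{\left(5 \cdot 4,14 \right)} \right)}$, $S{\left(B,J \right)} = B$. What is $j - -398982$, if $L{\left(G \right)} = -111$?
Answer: $301580$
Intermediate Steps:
$j = -97402$ ($j = -97291 - 111 = -97402$)
$j - -398982 = -97402 - -398982 = -97402 + 398982 = 301580$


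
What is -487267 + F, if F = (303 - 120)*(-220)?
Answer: -527527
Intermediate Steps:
F = -40260 (F = 183*(-220) = -40260)
-487267 + F = -487267 - 40260 = -527527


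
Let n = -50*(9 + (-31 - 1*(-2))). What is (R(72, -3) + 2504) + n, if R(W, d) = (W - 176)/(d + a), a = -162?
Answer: 578264/165 ≈ 3504.6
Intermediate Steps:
R(W, d) = (-176 + W)/(-162 + d) (R(W, d) = (W - 176)/(d - 162) = (-176 + W)/(-162 + d))
n = 1000 (n = -50*(9 + (-31 + 2)) = -50*(9 - 29) = -50*(-20) = 1000)
(R(72, -3) + 2504) + n = ((-176 + 72)/(-162 - 3) + 2504) + 1000 = (-104/(-165) + 2504) + 1000 = (-1/165*(-104) + 2504) + 1000 = (104/165 + 2504) + 1000 = 413264/165 + 1000 = 578264/165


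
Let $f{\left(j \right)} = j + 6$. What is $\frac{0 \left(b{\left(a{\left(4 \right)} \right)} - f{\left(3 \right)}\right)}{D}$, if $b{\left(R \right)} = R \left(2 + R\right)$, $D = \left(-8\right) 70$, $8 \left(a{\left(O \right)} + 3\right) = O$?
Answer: $0$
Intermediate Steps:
$a{\left(O \right)} = -3 + \frac{O}{8}$
$D = -560$
$f{\left(j \right)} = 6 + j$
$\frac{0 \left(b{\left(a{\left(4 \right)} \right)} - f{\left(3 \right)}\right)}{D} = \frac{0 \left(\left(-3 + \frac{1}{8} \cdot 4\right) \left(2 + \left(-3 + \frac{1}{8} \cdot 4\right)\right) - \left(6 + 3\right)\right)}{-560} = 0 \left(\left(-3 + \frac{1}{2}\right) \left(2 + \left(-3 + \frac{1}{2}\right)\right) - 9\right) \left(- \frac{1}{560}\right) = 0 \left(- \frac{5 \left(2 - \frac{5}{2}\right)}{2} - 9\right) \left(- \frac{1}{560}\right) = 0 \left(\left(- \frac{5}{2}\right) \left(- \frac{1}{2}\right) - 9\right) \left(- \frac{1}{560}\right) = 0 \left(\frac{5}{4} - 9\right) \left(- \frac{1}{560}\right) = 0 \left(- \frac{31}{4}\right) \left(- \frac{1}{560}\right) = 0 \left(- \frac{1}{560}\right) = 0$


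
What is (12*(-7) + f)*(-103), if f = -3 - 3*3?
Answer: 9888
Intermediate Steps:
f = -12 (f = -3 - 9 = -12)
(12*(-7) + f)*(-103) = (12*(-7) - 12)*(-103) = (-84 - 12)*(-103) = -96*(-103) = 9888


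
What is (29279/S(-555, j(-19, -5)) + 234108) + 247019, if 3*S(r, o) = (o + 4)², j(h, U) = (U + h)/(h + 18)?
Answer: 377291405/784 ≈ 4.8124e+5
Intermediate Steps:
j(h, U) = (U + h)/(18 + h)
S(r, o) = (4 + o)²/3 (S(r, o) = (o + 4)²/3 = (4 + o)²/3)
(29279/S(-555, j(-19, -5)) + 234108) + 247019 = (29279/(((4 + (-5 - 19)/(18 - 19))²/3)) + 234108) + 247019 = (29279/(((4 - 24/(-1))²/3)) + 234108) + 247019 = (29279/(((4 - 1*(-24))²/3)) + 234108) + 247019 = (29279/(((4 + 24)²/3)) + 234108) + 247019 = (29279/(((⅓)*28²)) + 234108) + 247019 = (29279/(((⅓)*784)) + 234108) + 247019 = (29279/(784/3) + 234108) + 247019 = (29279*(3/784) + 234108) + 247019 = (87837/784 + 234108) + 247019 = 183628509/784 + 247019 = 377291405/784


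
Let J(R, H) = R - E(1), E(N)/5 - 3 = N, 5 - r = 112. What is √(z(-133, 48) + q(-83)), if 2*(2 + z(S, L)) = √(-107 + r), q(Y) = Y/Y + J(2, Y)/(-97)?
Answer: √(-30652 + 18818*I*√214)/194 ≈ 1.809 + 2.0216*I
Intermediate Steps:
r = -107 (r = 5 - 1*112 = 5 - 112 = -107)
E(N) = 15 + 5*N
J(R, H) = -20 + R (J(R, H) = R - (15 + 5*1) = R - (15 + 5) = R - 1*20 = R - 20 = -20 + R)
q(Y) = 115/97 (q(Y) = Y/Y + (-20 + 2)/(-97) = 1 - 18*(-1/97) = 1 + 18/97 = 115/97)
z(S, L) = -2 + I*√214/2 (z(S, L) = -2 + √(-107 - 107)/2 = -2 + √(-214)/2 = -2 + (I*√214)/2 = -2 + I*√214/2)
√(z(-133, 48) + q(-83)) = √((-2 + I*√214/2) + 115/97) = √(-79/97 + I*√214/2)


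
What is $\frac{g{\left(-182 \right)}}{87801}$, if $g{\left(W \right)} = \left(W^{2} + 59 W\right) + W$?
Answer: $\frac{3172}{12543} \approx 0.25289$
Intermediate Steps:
$g{\left(W \right)} = W^{2} + 60 W$
$\frac{g{\left(-182 \right)}}{87801} = \frac{\left(-182\right) \left(60 - 182\right)}{87801} = \left(-182\right) \left(-122\right) \frac{1}{87801} = 22204 \cdot \frac{1}{87801} = \frac{3172}{12543}$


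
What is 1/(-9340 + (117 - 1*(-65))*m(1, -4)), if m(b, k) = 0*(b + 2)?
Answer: -1/9340 ≈ -0.00010707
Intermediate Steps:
m(b, k) = 0 (m(b, k) = 0*(2 + b) = 0)
1/(-9340 + (117 - 1*(-65))*m(1, -4)) = 1/(-9340 + (117 - 1*(-65))*0) = 1/(-9340 + (117 + 65)*0) = 1/(-9340 + 182*0) = 1/(-9340 + 0) = 1/(-9340) = -1/9340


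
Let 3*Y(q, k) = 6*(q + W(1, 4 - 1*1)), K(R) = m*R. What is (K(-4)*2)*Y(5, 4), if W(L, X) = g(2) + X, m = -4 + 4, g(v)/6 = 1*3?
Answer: 0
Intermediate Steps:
g(v) = 18 (g(v) = 6*(1*3) = 6*3 = 18)
m = 0
W(L, X) = 18 + X
K(R) = 0 (K(R) = 0*R = 0)
Y(q, k) = 42 + 2*q (Y(q, k) = (6*(q + (18 + (4 - 1*1))))/3 = (6*(q + (18 + (4 - 1))))/3 = (6*(q + (18 + 3)))/3 = (6*(q + 21))/3 = (6*(21 + q))/3 = (126 + 6*q)/3 = 42 + 2*q)
(K(-4)*2)*Y(5, 4) = (0*2)*(42 + 2*5) = 0*(42 + 10) = 0*52 = 0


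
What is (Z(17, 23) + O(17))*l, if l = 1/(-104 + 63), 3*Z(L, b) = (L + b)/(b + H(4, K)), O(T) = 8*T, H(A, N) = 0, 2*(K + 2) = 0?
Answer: -9424/2829 ≈ -3.3312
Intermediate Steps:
K = -2 (K = -2 + (1/2)*0 = -2 + 0 = -2)
Z(L, b) = (L + b)/(3*b) (Z(L, b) = ((L + b)/(b + 0))/3 = ((L + b)/b)/3 = (L + b)/(3*b))
l = -1/41 (l = 1/(-41) = -1/41 ≈ -0.024390)
(Z(17, 23) + O(17))*l = ((1/3)*(17 + 23)/23 + 8*17)*(-1/41) = ((1/3)*(1/23)*40 + 136)*(-1/41) = (40/69 + 136)*(-1/41) = (9424/69)*(-1/41) = -9424/2829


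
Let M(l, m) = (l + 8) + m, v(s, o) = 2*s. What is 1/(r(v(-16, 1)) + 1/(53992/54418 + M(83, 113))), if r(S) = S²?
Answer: 5577632/5711522377 ≈ 0.00097656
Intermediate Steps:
M(l, m) = 8 + l + m (M(l, m) = (8 + l) + m = 8 + l + m)
1/(r(v(-16, 1)) + 1/(53992/54418 + M(83, 113))) = 1/((2*(-16))² + 1/(53992/54418 + (8 + 83 + 113))) = 1/((-32)² + 1/(53992*(1/54418) + 204)) = 1/(1024 + 1/(26996/27209 + 204)) = 1/(1024 + 1/(5577632/27209)) = 1/(1024 + 27209/5577632) = 1/(5711522377/5577632) = 5577632/5711522377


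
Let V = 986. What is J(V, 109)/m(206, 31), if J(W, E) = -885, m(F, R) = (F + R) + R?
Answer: -885/268 ≈ -3.3022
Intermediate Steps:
m(F, R) = F + 2*R
J(V, 109)/m(206, 31) = -885/(206 + 2*31) = -885/(206 + 62) = -885/268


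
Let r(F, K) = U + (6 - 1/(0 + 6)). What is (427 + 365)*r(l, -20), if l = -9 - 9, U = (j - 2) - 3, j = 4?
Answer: 3828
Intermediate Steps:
U = -1 (U = (4 - 2) - 3 = 2 - 3 = -1)
l = -18
r(F, K) = 29/6 (r(F, K) = -1 + (6 - 1/(0 + 6)) = -1 + (6 - 1/6) = -1 + (6 - 1*⅙) = -1 + (6 - ⅙) = -1 + 35/6 = 29/6)
(427 + 365)*r(l, -20) = (427 + 365)*(29/6) = 792*(29/6) = 3828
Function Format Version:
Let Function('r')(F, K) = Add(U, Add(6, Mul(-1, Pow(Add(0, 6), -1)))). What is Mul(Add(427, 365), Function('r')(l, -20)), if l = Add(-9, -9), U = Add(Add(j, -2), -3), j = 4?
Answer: 3828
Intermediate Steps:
U = -1 (U = Add(Add(4, -2), -3) = Add(2, -3) = -1)
l = -18
Function('r')(F, K) = Rational(29, 6) (Function('r')(F, K) = Add(-1, Add(6, Mul(-1, Pow(Add(0, 6), -1)))) = Add(-1, Add(6, Mul(-1, Pow(6, -1)))) = Add(-1, Add(6, Mul(-1, Rational(1, 6)))) = Add(-1, Add(6, Rational(-1, 6))) = Add(-1, Rational(35, 6)) = Rational(29, 6))
Mul(Add(427, 365), Function('r')(l, -20)) = Mul(Add(427, 365), Rational(29, 6)) = Mul(792, Rational(29, 6)) = 3828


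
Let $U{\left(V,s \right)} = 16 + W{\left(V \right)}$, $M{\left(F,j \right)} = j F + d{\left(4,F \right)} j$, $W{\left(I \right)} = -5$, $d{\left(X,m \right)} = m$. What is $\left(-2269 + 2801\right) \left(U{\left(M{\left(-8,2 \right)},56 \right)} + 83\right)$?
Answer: $50008$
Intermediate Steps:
$M{\left(F,j \right)} = 2 F j$ ($M{\left(F,j \right)} = j F + F j = F j + F j = 2 F j$)
$U{\left(V,s \right)} = 11$ ($U{\left(V,s \right)} = 16 - 5 = 11$)
$\left(-2269 + 2801\right) \left(U{\left(M{\left(-8,2 \right)},56 \right)} + 83\right) = \left(-2269 + 2801\right) \left(11 + 83\right) = 532 \cdot 94 = 50008$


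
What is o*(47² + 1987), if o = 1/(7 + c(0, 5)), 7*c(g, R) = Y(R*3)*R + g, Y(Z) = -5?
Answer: 7343/6 ≈ 1223.8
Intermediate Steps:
c(g, R) = -5*R/7 + g/7 (c(g, R) = (-5*R + g)/7 = (g - 5*R)/7 = -5*R/7 + g/7)
o = 7/24 (o = 1/(7 + (-5/7*5 + (⅐)*0)) = 1/(7 + (-25/7 + 0)) = 1/(7 - 25/7) = 1/(24/7) = 7/24 ≈ 0.29167)
o*(47² + 1987) = 7*(47² + 1987)/24 = 7*(2209 + 1987)/24 = (7/24)*4196 = 7343/6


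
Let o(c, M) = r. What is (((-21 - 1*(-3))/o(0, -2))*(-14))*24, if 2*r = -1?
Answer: -12096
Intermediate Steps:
r = -½ (r = (½)*(-1) = -½ ≈ -0.50000)
o(c, M) = -½
(((-21 - 1*(-3))/o(0, -2))*(-14))*24 = (((-21 - 1*(-3))/(-½))*(-14))*24 = (((-21 + 3)*(-2))*(-14))*24 = (-18*(-2)*(-14))*24 = (36*(-14))*24 = -504*24 = -12096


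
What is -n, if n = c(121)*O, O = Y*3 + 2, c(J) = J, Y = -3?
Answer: 847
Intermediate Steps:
O = -7 (O = -3*3 + 2 = -9 + 2 = -7)
n = -847 (n = 121*(-7) = -847)
-n = -1*(-847) = 847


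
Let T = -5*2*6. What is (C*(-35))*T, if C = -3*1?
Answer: -6300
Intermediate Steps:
C = -3
T = -60 (T = -10*6 = -60)
(C*(-35))*T = -3*(-35)*(-60) = 105*(-60) = -6300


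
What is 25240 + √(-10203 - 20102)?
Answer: 25240 + I*√30305 ≈ 25240.0 + 174.08*I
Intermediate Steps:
25240 + √(-10203 - 20102) = 25240 + √(-30305) = 25240 + I*√30305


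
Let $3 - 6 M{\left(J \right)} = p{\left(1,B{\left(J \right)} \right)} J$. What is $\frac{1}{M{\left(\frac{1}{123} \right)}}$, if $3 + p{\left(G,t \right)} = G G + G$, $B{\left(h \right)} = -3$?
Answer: $\frac{369}{185} \approx 1.9946$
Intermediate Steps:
$p{\left(G,t \right)} = -3 + G + G^{2}$ ($p{\left(G,t \right)} = -3 + \left(G G + G\right) = -3 + \left(G^{2} + G\right) = -3 + \left(G + G^{2}\right) = -3 + G + G^{2}$)
$M{\left(J \right)} = \frac{1}{2} + \frac{J}{6}$ ($M{\left(J \right)} = \frac{1}{2} - \frac{\left(-3 + 1 + 1^{2}\right) J}{6} = \frac{1}{2} - \frac{\left(-3 + 1 + 1\right) J}{6} = \frac{1}{2} - \frac{\left(-1\right) J}{6} = \frac{1}{2} + \frac{J}{6}$)
$\frac{1}{M{\left(\frac{1}{123} \right)}} = \frac{1}{\frac{1}{2} + \frac{1}{6 \cdot 123}} = \frac{1}{\frac{1}{2} + \frac{1}{6} \cdot \frac{1}{123}} = \frac{1}{\frac{1}{2} + \frac{1}{738}} = \frac{1}{\frac{185}{369}} = \frac{369}{185}$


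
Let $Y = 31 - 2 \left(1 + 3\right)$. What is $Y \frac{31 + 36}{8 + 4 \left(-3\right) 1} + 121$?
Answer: $- \frac{1057}{4} \approx -264.25$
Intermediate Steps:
$Y = 23$ ($Y = 31 - 8 = 23$)
$Y \frac{31 + 36}{8 + 4 \left(-3\right) 1} + 121 = 23 \frac{31 + 36}{8 + 4 \left(-3\right) 1} + 121 = 23 \frac{67}{8 - 12} + 121 = 23 \frac{67}{-4} + 121 = 23 \cdot 67 \left(- \frac{1}{4}\right) + 121 = 23 \left(- \frac{67}{4}\right) + 121 = - \frac{1541}{4} + 121 = - \frac{1057}{4}$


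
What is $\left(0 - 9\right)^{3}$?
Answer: $-729$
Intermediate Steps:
$\left(0 - 9\right)^{3} = \left(-9\right)^{3} = -729$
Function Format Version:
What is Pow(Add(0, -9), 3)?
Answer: -729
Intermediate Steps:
Pow(Add(0, -9), 3) = Pow(-9, 3) = -729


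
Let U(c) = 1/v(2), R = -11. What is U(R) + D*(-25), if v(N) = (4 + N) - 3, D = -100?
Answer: 7501/3 ≈ 2500.3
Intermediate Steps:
v(N) = 1 + N
U(c) = 1/3 (U(c) = 1/(1 + 2) = 1/3)
U(R) + D*(-25) = 1/3 - 100*(-25) = 1/3 + 2500 = 7501/3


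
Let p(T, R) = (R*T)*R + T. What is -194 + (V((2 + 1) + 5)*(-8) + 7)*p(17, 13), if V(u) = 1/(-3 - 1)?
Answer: 25816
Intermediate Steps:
p(T, R) = T + T*R**2 (p(T, R) = T*R**2 + T = T + T*R**2)
V(u) = -1/4 (V(u) = 1/(-4) = -1/4)
-194 + (V((2 + 1) + 5)*(-8) + 7)*p(17, 13) = -194 + (-1/4*(-8) + 7)*(17*(1 + 13**2)) = -194 + (2 + 7)*(17*(1 + 169)) = -194 + 9*(17*170) = -194 + 9*2890 = -194 + 26010 = 25816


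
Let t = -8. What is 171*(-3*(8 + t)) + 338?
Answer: 338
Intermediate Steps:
171*(-3*(8 + t)) + 338 = 171*(-3*(8 - 8)) + 338 = 171*(-3*0) + 338 = 171*0 + 338 = 0 + 338 = 338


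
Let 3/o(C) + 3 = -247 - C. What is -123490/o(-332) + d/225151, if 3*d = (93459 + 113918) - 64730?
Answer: -2279919410533/675453 ≈ -3.3754e+6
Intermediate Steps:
o(C) = 3/(-250 - C) (o(C) = 3/(-3 + (-247 - C)) = 3/(-250 - C))
d = 47549 (d = ((93459 + 113918) - 64730)/3 = (207377 - 64730)/3 = (⅓)*142647 = 47549)
-123490/o(-332) + d/225151 = -123490/((-3/(250 - 332))) + 47549/225151 = -123490/((-3/(-82))) + 47549*(1/225151) = -123490/((-3*(-1/82))) + 47549/225151 = -123490/3/82 + 47549/225151 = -123490*82/3 + 47549/225151 = -10126180/3 + 47549/225151 = -2279919410533/675453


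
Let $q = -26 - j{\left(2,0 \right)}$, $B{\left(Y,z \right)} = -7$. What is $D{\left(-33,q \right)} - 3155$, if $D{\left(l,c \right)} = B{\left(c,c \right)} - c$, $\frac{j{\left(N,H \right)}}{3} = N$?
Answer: $-3130$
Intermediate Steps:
$j{\left(N,H \right)} = 3 N$
$q = -32$ ($q = -26 - 3 \cdot 2 = -26 - 6 = -32$)
$D{\left(l,c \right)} = -7 - c$
$D{\left(-33,q \right)} - 3155 = \left(-7 - -32\right) - 3155 = \left(-7 + 32\right) - 3155 = 25 - 3155 = -3130$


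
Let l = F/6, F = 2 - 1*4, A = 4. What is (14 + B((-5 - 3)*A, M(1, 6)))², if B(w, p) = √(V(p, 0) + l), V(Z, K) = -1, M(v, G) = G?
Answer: 584/3 + 56*I*√3/3 ≈ 194.67 + 32.332*I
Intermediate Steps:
F = -2 (F = 2 - 4 = -2)
l = -⅓ (l = -2/6 = -2*⅙ = -⅓ ≈ -0.33333)
B(w, p) = 2*I*√3/3 (B(w, p) = √(-1 - ⅓) = √(-4/3) = 2*I*√3/3)
(14 + B((-5 - 3)*A, M(1, 6)))² = (14 + 2*I*√3/3)²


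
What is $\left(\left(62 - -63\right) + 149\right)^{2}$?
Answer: $75076$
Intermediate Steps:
$\left(\left(62 - -63\right) + 149\right)^{2} = \left(\left(62 + 63\right) + 149\right)^{2} = \left(125 + 149\right)^{2} = 274^{2} = 75076$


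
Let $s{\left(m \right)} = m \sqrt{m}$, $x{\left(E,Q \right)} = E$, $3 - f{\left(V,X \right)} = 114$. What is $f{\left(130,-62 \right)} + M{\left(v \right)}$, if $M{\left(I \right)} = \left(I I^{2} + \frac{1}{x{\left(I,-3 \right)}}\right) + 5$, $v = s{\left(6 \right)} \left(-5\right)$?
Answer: $-106 - \frac{29160001 \sqrt{6}}{180} \approx -3.9692 \cdot 10^{5}$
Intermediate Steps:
$f{\left(V,X \right)} = -111$ ($f{\left(V,X \right)} = 3 - 114 = -111$)
$s{\left(m \right)} = m^{\frac{3}{2}}$
$v = - 30 \sqrt{6}$ ($v = 6^{\frac{3}{2}} \left(-5\right) = 6 \sqrt{6} \left(-5\right) = - 30 \sqrt{6} \approx -73.485$)
$M{\left(I \right)} = 5 + \frac{1}{I} + I^{3}$ ($M{\left(I \right)} = \left(I I^{2} + \frac{1}{I}\right) + 5 = \left(I^{3} + \frac{1}{I}\right) + 5 = \left(\frac{1}{I} + I^{3}\right) + 5 = 5 + \frac{1}{I} + I^{3}$)
$f{\left(130,-62 \right)} + M{\left(v \right)} = -111 + \left(5 + \frac{1}{\left(-30\right) \sqrt{6}} + \left(- 30 \sqrt{6}\right)^{3}\right) = -111 - \left(-5 + \frac{29160001 \sqrt{6}}{180}\right) = -111 + \left(5 - \frac{29160001 \sqrt{6}}{180}\right) = -106 - \frac{29160001 \sqrt{6}}{180}$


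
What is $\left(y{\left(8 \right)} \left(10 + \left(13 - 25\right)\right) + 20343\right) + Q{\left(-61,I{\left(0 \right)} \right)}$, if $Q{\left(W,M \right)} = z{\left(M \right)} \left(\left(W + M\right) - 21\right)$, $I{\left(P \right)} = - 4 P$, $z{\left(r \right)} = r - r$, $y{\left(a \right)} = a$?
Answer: $20327$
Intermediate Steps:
$z{\left(r \right)} = 0$
$Q{\left(W,M \right)} = 0$ ($Q{\left(W,M \right)} = 0 \left(\left(W + M\right) - 21\right) = 0 \left(\left(M + W\right) - 21\right) = 0 \left(-21 + M + W\right) = 0$)
$\left(y{\left(8 \right)} \left(10 + \left(13 - 25\right)\right) + 20343\right) + Q{\left(-61,I{\left(0 \right)} \right)} = \left(8 \left(10 + \left(13 - 25\right)\right) + 20343\right) + 0 = \left(8 \left(10 - 12\right) + 20343\right) + 0 = \left(8 \left(-2\right) + 20343\right) + 0 = \left(-16 + 20343\right) + 0 = 20327 + 0 = 20327$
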